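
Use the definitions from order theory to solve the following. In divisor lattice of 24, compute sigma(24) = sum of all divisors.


sigma(n) = sum of divisors.
Divisors of 24: [1, 2, 3, 4, 6, 8, 12, 24]
Sum = 60


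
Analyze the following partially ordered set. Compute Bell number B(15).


B(n) = number of set partitions of an n-element set.
B(n) satisfies the recurrence: B(n+1) = sum_k C(n,k)*B(k).
B(15) = 1382958545


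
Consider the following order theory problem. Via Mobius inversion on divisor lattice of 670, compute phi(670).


phi(n) = n * prod_{p|n} (1 - 1/p).
Prime divisors of 670: [2, 5, 67]
phi(670) = 670 * (1 - 1/2) * (1 - 1/5) * (1 - 1/67)
phi(670) = 264


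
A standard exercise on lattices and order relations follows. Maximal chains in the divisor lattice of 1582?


A maximal chain goes from the minimum element to a maximal element via cover relations.
Counting all min-to-max paths in the cover graph.
Total maximal chains: 6


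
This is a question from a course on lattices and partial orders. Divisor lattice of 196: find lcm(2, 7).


In a divisor lattice, join = lcm (least common multiple).
gcd(2,7) = 1
lcm(2,7) = 2*7/gcd = 14/1 = 14


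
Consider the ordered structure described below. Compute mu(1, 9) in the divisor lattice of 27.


In a divisor lattice, mu(a,b) = mu(b/a) where mu is the classical Mobius function.
b/a = 9/1 = 9
Prime factorization of 9: primes [3]
9 is not squarefree, so mu(9) = 0


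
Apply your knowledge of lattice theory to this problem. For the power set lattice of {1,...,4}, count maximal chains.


A maximal chain goes from the minimum element to a maximal element via cover relations.
Counting all min-to-max paths in the cover graph.
Total maximal chains: 24


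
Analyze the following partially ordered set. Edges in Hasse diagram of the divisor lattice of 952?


A cover relation a -< b holds when a < b with no c strictly between.
Cover relations:
  1 -< 2
  1 -< 7
  1 -< 17
  2 -< 4
  2 -< 14
  2 -< 34
  4 -< 8
  4 -< 28
  ...20 more
Total: 28


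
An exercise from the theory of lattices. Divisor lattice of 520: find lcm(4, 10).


In a divisor lattice, join = lcm (least common multiple).
gcd(4,10) = 2
lcm(4,10) = 4*10/gcd = 40/2 = 20


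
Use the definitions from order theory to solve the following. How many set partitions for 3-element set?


B(n) = number of set partitions of an n-element set.
B(n) satisfies the recurrence: B(n+1) = sum_k C(n,k)*B(k).
B(3) = 5


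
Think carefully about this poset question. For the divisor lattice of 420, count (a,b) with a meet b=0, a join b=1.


Complement pair (a,b): a meet b = bottom, a join b = top.
Here: gcd(a,b)=1 and lcm(a,b)=420, i.e. a*b=420 with a,b coprime.
Pairs found: (1,420), (3,140), (4,105), (5,84), ... (12 more)
Total ordered pairs: 16


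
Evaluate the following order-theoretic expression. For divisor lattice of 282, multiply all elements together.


Divisors of 282: [1, 2, 3, 6, 47, 94, 141, 282]
Product = n^(d(n)/2) = 282^(8/2)
Product = 6324066576


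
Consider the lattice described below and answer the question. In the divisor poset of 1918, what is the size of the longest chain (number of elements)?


A chain is a totally ordered subset; we count the number of elements in a maximum chain.
Compute, for each element x, the size of the longest chain ending at x:
  1: 1
  2: 2
  7: 2
  137: 2
  14: 3
  274: 3
  ...
A maximum chain: 1 < 2 < 14 < 1918
Number of elements in the longest chain: 4


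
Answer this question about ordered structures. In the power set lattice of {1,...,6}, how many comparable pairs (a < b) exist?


A comparable pair {a,b} has a < b or b < a in the order.
Count unordered pairs where one element is strictly below the other.
Examples: {{},{1}}, {{},{2}}, {{},{3}}, {{},{4}}, ...
Total comparable pairs: 665


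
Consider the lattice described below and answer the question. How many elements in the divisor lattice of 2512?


Divisors of 2512: [1, 2, 4, 8, 16, 157, 314, 628, 1256, 2512]
Count: 10


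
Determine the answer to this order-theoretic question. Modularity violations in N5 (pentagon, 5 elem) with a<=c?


Modular law: if a <= c then a v (b ^ c) = (a v b) ^ c.
Check all triples (a,b,c) with a <= c among 5 elements.
  e.g. a=a, b=c, c=b: lhs=a != rhs=b
Total violating triples: 1


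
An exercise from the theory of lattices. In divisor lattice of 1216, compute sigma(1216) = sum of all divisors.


sigma(n) = sum of divisors.
Divisors of 1216: [1, 2, 4, 8, 16, 19, 32, 38, 64, 76, 152, 304, 608, 1216]
Sum = 2540


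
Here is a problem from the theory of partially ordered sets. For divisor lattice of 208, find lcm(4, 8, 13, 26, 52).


In a divisor lattice, join = lcm (least common multiple).
Compute lcm iteratively: start with first element, then lcm(current, next).
Elements: [4, 8, 13, 26, 52]
lcm(4,8) = 8
lcm(8,13) = 104
lcm(104,26) = 104
lcm(104,52) = 104
Final lcm = 104


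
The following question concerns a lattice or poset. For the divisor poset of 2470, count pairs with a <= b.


The order relation is {(a,b) : a <= b}, reflexive so it includes (a,a).
Examples: (1,1), (1,10), (1,1235), (1,13), (1,130), ...
Total ordered pairs: 81


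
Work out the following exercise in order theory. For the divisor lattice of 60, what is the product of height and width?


Height = length of longest chain minus 1; width = size of largest antichain.
A maximum chain: 1 | 5 | 15 | 30 | 60  (height 4).
A maximum antichain: {4, 6, 10, 15}  (width 4).
Product = 4 * 4 = 16


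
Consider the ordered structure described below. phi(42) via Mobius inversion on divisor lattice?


phi(n) = n * prod_{p|n} (1 - 1/p).
Prime divisors of 42: [2, 3, 7]
phi(42) = 42 * (1 - 1/2) * (1 - 1/3) * (1 - 1/7)
phi(42) = 12


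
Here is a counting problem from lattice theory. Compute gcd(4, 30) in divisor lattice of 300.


In a divisor lattice, meet = gcd (greatest common divisor).
By Euclidean algorithm or factoring: gcd(4,30) = 2


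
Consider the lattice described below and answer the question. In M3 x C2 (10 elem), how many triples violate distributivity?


Distributive law: a ^ (b v c) = (a ^ b) v (a ^ c).
Check all 10^3 = 1000 ordered triples (a,b,c).
  e.g. a=(a1,0), b=(a2,0), c=(a3,0): lhs=(a1,0) != rhs=(0,0)
  e.g. a=(a1,0), b=(a2,0), c=(a3,1): lhs=(a1,0) != rhs=(0,0)
Total violating triples: 48


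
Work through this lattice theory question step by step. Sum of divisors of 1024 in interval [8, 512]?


Interval [8,512] in divisors of 1024: [8, 16, 32, 64, 128, 256, 512]
Sum = 1016


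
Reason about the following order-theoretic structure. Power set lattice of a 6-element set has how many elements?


Power set = 2^n.
2^6 = 64


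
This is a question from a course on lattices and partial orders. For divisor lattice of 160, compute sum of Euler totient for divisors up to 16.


Divisors of 160 up to 16: [1, 2, 4, 5, 8, 10, 16]
phi values: [1, 1, 2, 4, 4, 4, 8]
Sum = 24


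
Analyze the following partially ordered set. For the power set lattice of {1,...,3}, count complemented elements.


An element a is complemented if some b has a meet b = bottom, a join b = top.
every subset A has complement S\A, so all elements are complemented.
Complemented elements: {}, {1}, {2}, {3}, {1,2}, {1,3}, ... (2 more)
Count: 8


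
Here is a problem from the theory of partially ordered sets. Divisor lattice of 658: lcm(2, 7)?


Join=lcm.
gcd(2,7)=1
lcm=14


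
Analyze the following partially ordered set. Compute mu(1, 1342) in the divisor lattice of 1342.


In a divisor lattice, mu(a,b) = mu(b/a) where mu is the classical Mobius function.
b/a = 1342/1 = 1342
Prime factorization of 1342: primes [2, 11, 61]
1342 is squarefree with 3 prime factor(s), so mu(1342) = (-1)^3 = -1


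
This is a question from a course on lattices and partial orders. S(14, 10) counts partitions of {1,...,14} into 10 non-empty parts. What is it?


S(n,k) = k*S(n-1,k) + S(n-1,k-1).
S(13,10) = 39325, S(13,9) = 359502
S(14,10) = 10*39325 + 359502 = 393250 + 359502
S(14,10) = 752752


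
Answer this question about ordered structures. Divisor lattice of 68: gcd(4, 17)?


Meet=gcd.
gcd(4,17)=1


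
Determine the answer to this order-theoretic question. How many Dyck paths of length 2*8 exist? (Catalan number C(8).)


C(n) = C(2n, n) / (n+1).
C(16, 8) = 12870
C(8) = 12870 / 9 = 1430


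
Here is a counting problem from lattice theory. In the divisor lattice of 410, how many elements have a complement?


An element a is complemented if some b has a meet b = bottom, a join b = top.
a is complemented iff gcd(a, n/a)=1, i.e. a is a unitary divisor of 410.
Complemented elements: 1, 2, 5, 10, 41, 82, ... (2 more)
Count: 8


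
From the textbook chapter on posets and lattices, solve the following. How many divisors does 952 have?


Divisors of 952: [1, 2, 4, 7, 8, 14, 17, 28, 34, 56, 68, 119, 136, 238, 476, 952]
Count: 16


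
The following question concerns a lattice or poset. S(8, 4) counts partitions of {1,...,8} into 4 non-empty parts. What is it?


S(n,k) = k*S(n-1,k) + S(n-1,k-1).
S(7,4) = 350, S(7,3) = 301
S(8,4) = 4*350 + 301 = 1400 + 301
S(8,4) = 1701


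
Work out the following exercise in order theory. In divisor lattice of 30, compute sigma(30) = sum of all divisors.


sigma(n) = sum of divisors.
Divisors of 30: [1, 2, 3, 5, 6, 10, 15, 30]
Sum = 72


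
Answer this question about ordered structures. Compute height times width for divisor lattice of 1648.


Height = length of longest chain minus 1; width = size of largest antichain.
A maximum chain: 1 | 103 | 206 | 412 | 824 | 1648  (height 5).
A maximum antichain: {2, 103}  (width 2).
Product = 5 * 2 = 10


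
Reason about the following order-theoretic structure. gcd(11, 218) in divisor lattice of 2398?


Meet=gcd.
gcd(11,218)=1


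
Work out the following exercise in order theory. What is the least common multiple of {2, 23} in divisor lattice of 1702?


In a divisor lattice, join = lcm (least common multiple).
Compute lcm iteratively: start with first element, then lcm(current, next).
Elements: [2, 23]
lcm(2,23) = 46
Final lcm = 46


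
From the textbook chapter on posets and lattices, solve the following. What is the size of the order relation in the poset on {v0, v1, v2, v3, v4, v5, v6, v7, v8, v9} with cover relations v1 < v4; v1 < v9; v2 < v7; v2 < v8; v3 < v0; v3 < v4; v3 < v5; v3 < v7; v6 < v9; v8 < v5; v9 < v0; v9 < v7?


The order relation is {(a,b) : a <= b}, reflexive so it includes (a,a).
Examples: (v0,v0), (v1,v0), (v1,v1), (v1,v4), (v1,v7), ...
Total ordered pairs: 27


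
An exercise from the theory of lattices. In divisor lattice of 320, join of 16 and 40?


In a divisor lattice, join = lcm (least common multiple).
gcd(16,40) = 8
lcm(16,40) = 16*40/gcd = 640/8 = 80


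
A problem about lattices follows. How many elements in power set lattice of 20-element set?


Power set = 2^n.
2^20 = 1048576


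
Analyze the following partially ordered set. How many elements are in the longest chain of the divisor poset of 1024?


A chain is a totally ordered subset; we count the number of elements in a maximum chain.
Compute, for each element x, the size of the longest chain ending at x:
  1: 1
  2: 2
  4: 3
  8: 4
  16: 5
  32: 6
  ...
A maximum chain: 1 < 2 < 4 < 8 < 16 < 32 < 64 < 128 < 256 < 512 < 1024
Number of elements in the longest chain: 11


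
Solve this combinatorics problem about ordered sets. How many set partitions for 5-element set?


B(n) = number of set partitions of an n-element set.
B(n) satisfies the recurrence: B(n+1) = sum_k C(n,k)*B(k).
B(5) = 52


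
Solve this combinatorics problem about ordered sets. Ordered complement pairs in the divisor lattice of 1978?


Complement pair (a,b): a meet b = bottom, a join b = top.
Here: gcd(a,b)=1 and lcm(a,b)=1978, i.e. a*b=1978 with a,b coprime.
Pairs found: (1,1978), (2,989), (23,86), (43,46), ... (4 more)
Total ordered pairs: 8


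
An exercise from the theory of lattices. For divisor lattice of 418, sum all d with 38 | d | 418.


Interval [38,418] in divisors of 418: [38, 418]
Sum = 456


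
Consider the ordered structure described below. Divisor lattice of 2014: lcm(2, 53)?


Join=lcm.
gcd(2,53)=1
lcm=106


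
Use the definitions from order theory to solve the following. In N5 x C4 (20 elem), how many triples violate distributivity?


Distributive law: a ^ (b v c) = (a ^ b) v (a ^ c).
Check all 20^3 = 8000 ordered triples (a,b,c).
  e.g. a=(b,0), b=(a,0), c=(c,0): lhs=(b,0) != rhs=(a,0)
  e.g. a=(b,0), b=(a,0), c=(c,1): lhs=(b,0) != rhs=(a,0)
Total violating triples: 128


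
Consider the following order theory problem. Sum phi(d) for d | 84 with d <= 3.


Divisors of 84 up to 3: [1, 2, 3]
phi values: [1, 1, 2]
Sum = 4


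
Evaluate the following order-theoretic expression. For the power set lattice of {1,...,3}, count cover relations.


A cover relation a -< b holds when a < b with no c strictly between.
Cover relations:
  {} -< {1}
  {} -< {2}
  {} -< {3}
  {1} -< {1,2}
  {1} -< {1,3}
  {2} -< {1,2}
  {2} -< {2,3}
  {3} -< {1,3}
  ...4 more
Total: 12


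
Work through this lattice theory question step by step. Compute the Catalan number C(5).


C(n) = C(2n, n) / (n+1).
C(10, 5) = 252
C(5) = 252 / 6 = 42


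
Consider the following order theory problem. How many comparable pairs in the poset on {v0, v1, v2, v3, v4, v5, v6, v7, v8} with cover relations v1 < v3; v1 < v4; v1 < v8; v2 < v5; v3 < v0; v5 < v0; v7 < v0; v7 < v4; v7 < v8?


A comparable pair {a,b} has a < b or b < a in the order.
Count unordered pairs where one element is strictly below the other.
Examples: {v0,v1}, {v0,v2}, {v0,v3}, {v0,v5}, ...
Total comparable pairs: 11


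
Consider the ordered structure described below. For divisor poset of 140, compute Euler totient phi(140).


phi(n) = n * prod_{p|n} (1 - 1/p).
Prime divisors of 140: [2, 5, 7]
phi(140) = 140 * (1 - 1/2) * (1 - 1/5) * (1 - 1/7)
phi(140) = 48


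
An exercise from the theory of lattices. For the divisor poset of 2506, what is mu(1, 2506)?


In a divisor lattice, mu(a,b) = mu(b/a) where mu is the classical Mobius function.
b/a = 2506/1 = 2506
Prime factorization of 2506: primes [2, 7, 179]
2506 is squarefree with 3 prime factor(s), so mu(2506) = (-1)^3 = -1


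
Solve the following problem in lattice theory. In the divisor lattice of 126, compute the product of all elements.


Divisors of 126: [1, 2, 3, 6, 7, 9, 14, 18, 21, 42, 63, 126]
Product = n^(d(n)/2) = 126^(12/2)
Product = 4001504141376


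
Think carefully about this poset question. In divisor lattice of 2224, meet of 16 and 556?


In a divisor lattice, meet = gcd (greatest common divisor).
By Euclidean algorithm or factoring: gcd(16,556) = 4


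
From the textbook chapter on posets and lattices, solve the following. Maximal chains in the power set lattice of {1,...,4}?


A maximal chain goes from the minimum element to a maximal element via cover relations.
Counting all min-to-max paths in the cover graph.
Total maximal chains: 24


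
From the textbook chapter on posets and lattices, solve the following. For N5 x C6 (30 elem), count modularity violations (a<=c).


Modular law: if a <= c then a v (b ^ c) = (a v b) ^ c.
Check all triples (a,b,c) with a <= c among 30 elements.
  e.g. a=(a,0), b=(c,0), c=(b,0): lhs=(a,0) != rhs=(b,0)
  e.g. a=(a,0), b=(c,1), c=(b,0): lhs=(a,0) != rhs=(b,0)
Total violating triples: 126


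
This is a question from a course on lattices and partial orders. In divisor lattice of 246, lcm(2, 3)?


Join=lcm.
gcd(2,3)=1
lcm=6


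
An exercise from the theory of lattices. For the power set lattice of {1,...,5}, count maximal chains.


A maximal chain goes from the minimum element to a maximal element via cover relations.
Counting all min-to-max paths in the cover graph.
Total maximal chains: 120


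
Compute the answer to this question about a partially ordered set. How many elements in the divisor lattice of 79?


Divisors of 79: [1, 79]
Count: 2


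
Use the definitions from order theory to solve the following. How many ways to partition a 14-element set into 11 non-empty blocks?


S(n,k) = k*S(n-1,k) + S(n-1,k-1).
S(13,11) = 2431, S(13,10) = 39325
S(14,11) = 11*2431 + 39325 = 26741 + 39325
S(14,11) = 66066


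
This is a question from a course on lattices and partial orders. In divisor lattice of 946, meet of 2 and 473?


In a divisor lattice, meet = gcd (greatest common divisor).
By Euclidean algorithm or factoring: gcd(2,473) = 1


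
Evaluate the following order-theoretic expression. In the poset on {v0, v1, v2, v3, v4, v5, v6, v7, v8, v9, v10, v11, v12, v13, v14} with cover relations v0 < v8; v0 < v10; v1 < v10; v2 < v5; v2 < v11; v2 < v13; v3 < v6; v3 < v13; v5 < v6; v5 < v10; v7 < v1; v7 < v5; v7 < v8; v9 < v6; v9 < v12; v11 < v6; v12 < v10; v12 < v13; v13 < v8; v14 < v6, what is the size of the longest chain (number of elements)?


A chain is a totally ordered subset; we count the number of elements in a maximum chain.
Compute, for each element x, the size of the longest chain ending at x:
  v0: 1
  v2: 1
  v3: 1
  v4: 1
  v7: 1
  v9: 1
  ...
A maximum chain: v9 < v12 < v13 < v8
Number of elements in the longest chain: 4


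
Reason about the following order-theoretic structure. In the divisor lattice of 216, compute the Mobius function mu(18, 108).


In a divisor lattice, mu(a,b) = mu(b/a) where mu is the classical Mobius function.
b/a = 108/18 = 6
Prime factorization of 6: primes [2, 3]
6 is squarefree with 2 prime factor(s), so mu(6) = (-1)^2 = 1


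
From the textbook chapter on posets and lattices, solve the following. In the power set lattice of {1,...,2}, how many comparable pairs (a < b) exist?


A comparable pair {a,b} has a < b or b < a in the order.
Count unordered pairs where one element is strictly below the other.
Examples: {{},{1}}, {{},{2}}, {{},{1,2}}, {{1},{1,2}}, ...
Total comparable pairs: 5


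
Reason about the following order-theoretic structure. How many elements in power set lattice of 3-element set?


Power set = 2^n.
2^3 = 8


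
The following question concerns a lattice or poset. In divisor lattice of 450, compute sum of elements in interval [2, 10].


Interval [2,10] in divisors of 450: [2, 10]
Sum = 12


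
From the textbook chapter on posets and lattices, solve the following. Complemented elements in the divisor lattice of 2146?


An element a is complemented if some b has a meet b = bottom, a join b = top.
a is complemented iff gcd(a, n/a)=1, i.e. a is a unitary divisor of 2146.
Complemented elements: 1, 2, 29, 37, 58, 74, ... (2 more)
Count: 8


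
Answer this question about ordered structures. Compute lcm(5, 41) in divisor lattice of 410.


In a divisor lattice, join = lcm (least common multiple).
gcd(5,41) = 1
lcm(5,41) = 5*41/gcd = 205/1 = 205


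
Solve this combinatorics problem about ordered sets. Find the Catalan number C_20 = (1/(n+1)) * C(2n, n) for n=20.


C(n) = C(2n, n) / (n+1).
C(40, 20) = 137846528820
C(20) = 137846528820 / 21 = 6564120420


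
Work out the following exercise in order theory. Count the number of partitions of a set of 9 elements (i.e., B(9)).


B(n) = number of set partitions of an n-element set.
B(n) satisfies the recurrence: B(n+1) = sum_k C(n,k)*B(k).
B(9) = 21147


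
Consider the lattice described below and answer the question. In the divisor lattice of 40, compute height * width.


Height = length of longest chain minus 1; width = size of largest antichain.
A maximum chain: 1 | 5 | 10 | 20 | 40  (height 4).
A maximum antichain: {2, 5}  (width 2).
Product = 4 * 2 = 8


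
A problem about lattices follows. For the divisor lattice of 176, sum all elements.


sigma(n) = sum of divisors.
Divisors of 176: [1, 2, 4, 8, 11, 16, 22, 44, 88, 176]
Sum = 372


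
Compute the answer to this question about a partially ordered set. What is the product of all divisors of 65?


Divisors of 65: [1, 5, 13, 65]
Product = n^(d(n)/2) = 65^(4/2)
Product = 4225


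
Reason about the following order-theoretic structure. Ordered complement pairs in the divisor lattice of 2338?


Complement pair (a,b): a meet b = bottom, a join b = top.
Here: gcd(a,b)=1 and lcm(a,b)=2338, i.e. a*b=2338 with a,b coprime.
Pairs found: (1,2338), (2,1169), (7,334), (14,167), ... (4 more)
Total ordered pairs: 8


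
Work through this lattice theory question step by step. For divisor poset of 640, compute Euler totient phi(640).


phi(n) = n * prod_{p|n} (1 - 1/p).
Prime divisors of 640: [2, 5]
phi(640) = 640 * (1 - 1/2) * (1 - 1/5)
phi(640) = 256


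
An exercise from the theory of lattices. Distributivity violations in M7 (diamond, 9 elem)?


Distributive law: a ^ (b v c) = (a ^ b) v (a ^ c).
Check all 9^3 = 729 ordered triples (a,b,c).
  e.g. a=a1, b=a2, c=a3: lhs=a1 != rhs=0
  e.g. a=a1, b=a2, c=a4: lhs=a1 != rhs=0
Total violating triples: 210


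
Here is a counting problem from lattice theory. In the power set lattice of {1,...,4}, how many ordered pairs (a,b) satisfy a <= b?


The order relation is {(a,b) : a <= b}, reflexive so it includes (a,a).
Examples: ({},{}), ({},{1,2}), ({},{1,2,3}), ({},{1,2,3,4}), ({},{1,2,4}), ...
Total ordered pairs: 81


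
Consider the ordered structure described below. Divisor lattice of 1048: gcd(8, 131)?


Meet=gcd.
gcd(8,131)=1


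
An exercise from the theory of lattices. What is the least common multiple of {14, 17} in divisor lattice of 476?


In a divisor lattice, join = lcm (least common multiple).
Compute lcm iteratively: start with first element, then lcm(current, next).
Elements: [14, 17]
lcm(14,17) = 238
Final lcm = 238


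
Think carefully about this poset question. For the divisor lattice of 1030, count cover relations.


A cover relation a -< b holds when a < b with no c strictly between.
Cover relations:
  1 -< 2
  1 -< 5
  1 -< 103
  2 -< 10
  2 -< 206
  5 -< 10
  5 -< 515
  10 -< 1030
  ...4 more
Total: 12


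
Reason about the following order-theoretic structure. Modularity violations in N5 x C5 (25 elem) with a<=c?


Modular law: if a <= c then a v (b ^ c) = (a v b) ^ c.
Check all triples (a,b,c) with a <= c among 25 elements.
  e.g. a=(a,0), b=(c,0), c=(b,0): lhs=(a,0) != rhs=(b,0)
  e.g. a=(a,0), b=(c,1), c=(b,0): lhs=(a,0) != rhs=(b,0)
Total violating triples: 75


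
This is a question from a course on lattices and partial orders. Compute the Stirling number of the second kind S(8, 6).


S(n,k) = k*S(n-1,k) + S(n-1,k-1).
S(7,6) = 21, S(7,5) = 140
S(8,6) = 6*21 + 140 = 126 + 140
S(8,6) = 266


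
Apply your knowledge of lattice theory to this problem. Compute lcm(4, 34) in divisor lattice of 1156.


In a divisor lattice, join = lcm (least common multiple).
gcd(4,34) = 2
lcm(4,34) = 4*34/gcd = 136/2 = 68


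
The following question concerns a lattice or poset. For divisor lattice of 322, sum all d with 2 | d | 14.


Interval [2,14] in divisors of 322: [2, 14]
Sum = 16


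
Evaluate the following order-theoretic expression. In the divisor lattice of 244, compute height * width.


Height = length of longest chain minus 1; width = size of largest antichain.
A maximum chain: 1 | 61 | 122 | 244  (height 3).
A maximum antichain: {2, 61}  (width 2).
Product = 3 * 2 = 6


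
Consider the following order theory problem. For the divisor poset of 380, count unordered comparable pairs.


A comparable pair {a,b} has a < b or b < a in the order.
Count unordered pairs where one element is strictly below the other.
Examples: {1,2}, {1,4}, {1,5}, {1,10}, ...
Total comparable pairs: 42


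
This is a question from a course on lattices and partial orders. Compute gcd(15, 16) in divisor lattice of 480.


In a divisor lattice, meet = gcd (greatest common divisor).
By Euclidean algorithm or factoring: gcd(15,16) = 1


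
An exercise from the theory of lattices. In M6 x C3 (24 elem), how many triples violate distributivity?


Distributive law: a ^ (b v c) = (a ^ b) v (a ^ c).
Check all 24^3 = 13824 ordered triples (a,b,c).
  e.g. a=(a1,0), b=(a2,0), c=(a3,0): lhs=(a1,0) != rhs=(0,0)
  e.g. a=(a1,0), b=(a2,0), c=(a3,1): lhs=(a1,0) != rhs=(0,0)
Total violating triples: 3240


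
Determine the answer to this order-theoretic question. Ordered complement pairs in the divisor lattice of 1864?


Complement pair (a,b): a meet b = bottom, a join b = top.
Here: gcd(a,b)=1 and lcm(a,b)=1864, i.e. a*b=1864 with a,b coprime.
Pairs found: (1,1864), (8,233), (233,8), (1864,1)
Total ordered pairs: 4


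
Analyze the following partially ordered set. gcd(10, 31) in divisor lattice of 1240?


Meet=gcd.
gcd(10,31)=1


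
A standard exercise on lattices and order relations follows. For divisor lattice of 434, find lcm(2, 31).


In a divisor lattice, join = lcm (least common multiple).
Compute lcm iteratively: start with first element, then lcm(current, next).
Elements: [2, 31]
lcm(2,31) = 62
Final lcm = 62


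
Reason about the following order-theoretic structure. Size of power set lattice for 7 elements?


Power set = 2^n.
2^7 = 128


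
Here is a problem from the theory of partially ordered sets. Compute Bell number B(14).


B(n) = number of set partitions of an n-element set.
B(n) satisfies the recurrence: B(n+1) = sum_k C(n,k)*B(k).
B(14) = 190899322


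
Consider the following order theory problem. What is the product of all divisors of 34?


Divisors of 34: [1, 2, 17, 34]
Product = n^(d(n)/2) = 34^(4/2)
Product = 1156


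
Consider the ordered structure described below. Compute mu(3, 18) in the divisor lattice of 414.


In a divisor lattice, mu(a,b) = mu(b/a) where mu is the classical Mobius function.
b/a = 18/3 = 6
Prime factorization of 6: primes [2, 3]
6 is squarefree with 2 prime factor(s), so mu(6) = (-1)^2 = 1


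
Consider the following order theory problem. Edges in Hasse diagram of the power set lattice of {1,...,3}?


A cover relation a -< b holds when a < b with no c strictly between.
Cover relations:
  {} -< {1}
  {} -< {2}
  {} -< {3}
  {1} -< {1,2}
  {1} -< {1,3}
  {2} -< {1,2}
  {2} -< {2,3}
  {3} -< {1,3}
  ...4 more
Total: 12


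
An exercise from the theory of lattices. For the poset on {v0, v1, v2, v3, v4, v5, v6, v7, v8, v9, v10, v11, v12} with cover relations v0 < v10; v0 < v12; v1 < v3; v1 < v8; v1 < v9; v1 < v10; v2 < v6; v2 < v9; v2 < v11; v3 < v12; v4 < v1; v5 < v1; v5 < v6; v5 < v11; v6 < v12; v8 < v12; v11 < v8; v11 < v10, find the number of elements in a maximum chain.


A chain is a totally ordered subset; we count the number of elements in a maximum chain.
Compute, for each element x, the size of the longest chain ending at x:
  v0: 1
  v2: 1
  v4: 1
  v5: 1
  v7: 1
  v1: 2
  ...
A maximum chain: v4 < v1 < v3 < v12
Number of elements in the longest chain: 4


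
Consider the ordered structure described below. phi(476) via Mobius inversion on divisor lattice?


phi(n) = n * prod_{p|n} (1 - 1/p).
Prime divisors of 476: [2, 7, 17]
phi(476) = 476 * (1 - 1/2) * (1 - 1/7) * (1 - 1/17)
phi(476) = 192


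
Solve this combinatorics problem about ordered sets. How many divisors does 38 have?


Divisors of 38: [1, 2, 19, 38]
Count: 4


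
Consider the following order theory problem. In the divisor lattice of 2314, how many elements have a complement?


An element a is complemented if some b has a meet b = bottom, a join b = top.
a is complemented iff gcd(a, n/a)=1, i.e. a is a unitary divisor of 2314.
Complemented elements: 1, 2, 13, 26, 89, 178, ... (2 more)
Count: 8


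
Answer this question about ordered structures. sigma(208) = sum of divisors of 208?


sigma(n) = sum of divisors.
Divisors of 208: [1, 2, 4, 8, 13, 16, 26, 52, 104, 208]
Sum = 434


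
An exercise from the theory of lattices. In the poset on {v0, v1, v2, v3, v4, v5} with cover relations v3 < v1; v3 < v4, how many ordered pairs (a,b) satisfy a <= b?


The order relation is {(a,b) : a <= b}, reflexive so it includes (a,a).
Examples: (v0,v0), (v1,v1), (v2,v2), (v3,v1), (v3,v3), ...
Total ordered pairs: 8


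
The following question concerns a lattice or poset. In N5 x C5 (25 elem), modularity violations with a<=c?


Modular law: if a <= c then a v (b ^ c) = (a v b) ^ c.
Check all triples (a,b,c) with a <= c among 25 elements.
  e.g. a=(a,0), b=(c,0), c=(b,0): lhs=(a,0) != rhs=(b,0)
  e.g. a=(a,0), b=(c,1), c=(b,0): lhs=(a,0) != rhs=(b,0)
Total violating triples: 75


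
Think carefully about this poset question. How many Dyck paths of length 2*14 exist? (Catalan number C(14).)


C(n) = C(2n, n) / (n+1).
C(28, 14) = 40116600
C(14) = 40116600 / 15 = 2674440


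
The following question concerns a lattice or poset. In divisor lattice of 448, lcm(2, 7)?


Join=lcm.
gcd(2,7)=1
lcm=14


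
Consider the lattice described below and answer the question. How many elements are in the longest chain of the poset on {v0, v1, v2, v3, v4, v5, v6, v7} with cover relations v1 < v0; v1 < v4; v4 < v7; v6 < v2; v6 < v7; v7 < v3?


A chain is a totally ordered subset; we count the number of elements in a maximum chain.
Compute, for each element x, the size of the longest chain ending at x:
  v1: 1
  v5: 1
  v6: 1
  v0: 2
  v2: 2
  v4: 2
  ...
A maximum chain: v1 < v4 < v7 < v3
Number of elements in the longest chain: 4


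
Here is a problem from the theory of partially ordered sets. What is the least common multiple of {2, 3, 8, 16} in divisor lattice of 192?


In a divisor lattice, join = lcm (least common multiple).
Compute lcm iteratively: start with first element, then lcm(current, next).
Elements: [2, 3, 8, 16]
lcm(2,3) = 6
lcm(6,8) = 24
lcm(24,16) = 48
Final lcm = 48


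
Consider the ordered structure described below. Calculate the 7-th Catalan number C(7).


C(n) = C(2n, n) / (n+1).
C(14, 7) = 3432
C(7) = 3432 / 8 = 429


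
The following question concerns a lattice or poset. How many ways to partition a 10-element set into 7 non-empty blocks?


S(n,k) = k*S(n-1,k) + S(n-1,k-1).
S(9,7) = 462, S(9,6) = 2646
S(10,7) = 7*462 + 2646 = 3234 + 2646
S(10,7) = 5880


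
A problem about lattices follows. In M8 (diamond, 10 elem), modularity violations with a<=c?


Modular law: if a <= c then a v (b ^ c) = (a v b) ^ c.
Check all triples (a,b,c) with a <= c among 10 elements.
This lattice is modular (diamonds M_m and their chain-products are modular).
Total violating triples: 0


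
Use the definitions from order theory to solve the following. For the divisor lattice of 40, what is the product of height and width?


Height = length of longest chain minus 1; width = size of largest antichain.
A maximum chain: 1 | 5 | 10 | 20 | 40  (height 4).
A maximum antichain: {2, 5}  (width 2).
Product = 4 * 2 = 8


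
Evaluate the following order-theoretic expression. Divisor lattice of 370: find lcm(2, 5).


In a divisor lattice, join = lcm (least common multiple).
gcd(2,5) = 1
lcm(2,5) = 2*5/gcd = 10/1 = 10


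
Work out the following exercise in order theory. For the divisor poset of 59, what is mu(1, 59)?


In a divisor lattice, mu(a,b) = mu(b/a) where mu is the classical Mobius function.
b/a = 59/1 = 59
Prime factorization of 59: primes [59]
59 is squarefree with 1 prime factor(s), so mu(59) = (-1)^1 = -1


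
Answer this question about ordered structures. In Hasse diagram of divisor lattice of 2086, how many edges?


A cover relation a -< b holds when a < b with no c strictly between.
Cover relations:
  1 -< 2
  1 -< 7
  1 -< 149
  2 -< 14
  2 -< 298
  7 -< 14
  7 -< 1043
  14 -< 2086
  ...4 more
Total: 12


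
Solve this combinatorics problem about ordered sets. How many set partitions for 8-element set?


B(n) = number of set partitions of an n-element set.
B(n) satisfies the recurrence: B(n+1) = sum_k C(n,k)*B(k).
B(8) = 4140


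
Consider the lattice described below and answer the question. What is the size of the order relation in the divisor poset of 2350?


The order relation is {(a,b) : a <= b}, reflexive so it includes (a,a).
Examples: (1,1), (1,10), (1,1175), (1,2), (1,235), ...
Total ordered pairs: 54


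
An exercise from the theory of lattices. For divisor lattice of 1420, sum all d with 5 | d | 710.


Interval [5,710] in divisors of 1420: [5, 10, 355, 710]
Sum = 1080


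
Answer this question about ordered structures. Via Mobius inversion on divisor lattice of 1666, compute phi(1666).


phi(n) = n * prod_{p|n} (1 - 1/p).
Prime divisors of 1666: [2, 7, 17]
phi(1666) = 1666 * (1 - 1/2) * (1 - 1/7) * (1 - 1/17)
phi(1666) = 672


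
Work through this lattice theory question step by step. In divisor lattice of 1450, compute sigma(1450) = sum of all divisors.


sigma(n) = sum of divisors.
Divisors of 1450: [1, 2, 5, 10, 25, 29, 50, 58, 145, 290, 725, 1450]
Sum = 2790


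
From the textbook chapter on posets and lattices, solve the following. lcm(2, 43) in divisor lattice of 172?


Join=lcm.
gcd(2,43)=1
lcm=86


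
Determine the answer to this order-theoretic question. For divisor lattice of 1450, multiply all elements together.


Divisors of 1450: [1, 2, 5, 10, 25, 29, 50, 58, 145, 290, 725, 1450]
Product = n^(d(n)/2) = 1450^(12/2)
Product = 9294114390625000000


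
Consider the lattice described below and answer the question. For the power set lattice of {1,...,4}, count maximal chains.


A maximal chain goes from the minimum element to a maximal element via cover relations.
Counting all min-to-max paths in the cover graph.
Total maximal chains: 24


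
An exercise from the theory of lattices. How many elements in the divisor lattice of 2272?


Divisors of 2272: [1, 2, 4, 8, 16, 32, 71, 142, 284, 568, 1136, 2272]
Count: 12


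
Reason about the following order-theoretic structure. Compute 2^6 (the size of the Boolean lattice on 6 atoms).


Power set = 2^n.
2^6 = 64


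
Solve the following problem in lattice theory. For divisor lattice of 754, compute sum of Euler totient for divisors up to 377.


Divisors of 754 up to 377: [1, 2, 13, 26, 29, 58, 377]
phi values: [1, 1, 12, 12, 28, 28, 336]
Sum = 418


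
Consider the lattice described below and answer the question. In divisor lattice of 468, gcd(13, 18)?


Meet=gcd.
gcd(13,18)=1


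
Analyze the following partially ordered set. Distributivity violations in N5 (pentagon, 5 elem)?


Distributive law: a ^ (b v c) = (a ^ b) v (a ^ c).
Check all 5^3 = 125 ordered triples (a,b,c).
  e.g. a=b, b=a, c=c: lhs=b != rhs=a
  e.g. a=b, b=c, c=a: lhs=b != rhs=a
Total violating triples: 2


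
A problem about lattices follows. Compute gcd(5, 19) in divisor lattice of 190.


In a divisor lattice, meet = gcd (greatest common divisor).
By Euclidean algorithm or factoring: gcd(5,19) = 1


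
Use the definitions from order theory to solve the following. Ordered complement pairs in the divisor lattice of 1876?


Complement pair (a,b): a meet b = bottom, a join b = top.
Here: gcd(a,b)=1 and lcm(a,b)=1876, i.e. a*b=1876 with a,b coprime.
Pairs found: (1,1876), (4,469), (7,268), (28,67), ... (4 more)
Total ordered pairs: 8


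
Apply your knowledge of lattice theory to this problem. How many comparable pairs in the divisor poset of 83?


A comparable pair {a,b} has a < b or b < a in the order.
Count unordered pairs where one element is strictly below the other.
Examples: {1,83}
Total comparable pairs: 1


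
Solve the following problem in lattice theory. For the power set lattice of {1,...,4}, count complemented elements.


An element a is complemented if some b has a meet b = bottom, a join b = top.
every subset A has complement S\A, so all elements are complemented.
Complemented elements: {}, {1}, {2}, {3}, {4}, {1,2}, ... (10 more)
Count: 16


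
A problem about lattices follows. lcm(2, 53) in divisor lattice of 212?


Join=lcm.
gcd(2,53)=1
lcm=106


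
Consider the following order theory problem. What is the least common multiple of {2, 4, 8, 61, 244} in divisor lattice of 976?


In a divisor lattice, join = lcm (least common multiple).
Compute lcm iteratively: start with first element, then lcm(current, next).
Elements: [2, 4, 8, 61, 244]
lcm(2,4) = 4
lcm(4,8) = 8
lcm(8,61) = 488
lcm(488,244) = 488
Final lcm = 488


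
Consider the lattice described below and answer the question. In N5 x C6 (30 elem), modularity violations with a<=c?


Modular law: if a <= c then a v (b ^ c) = (a v b) ^ c.
Check all triples (a,b,c) with a <= c among 30 elements.
  e.g. a=(a,0), b=(c,0), c=(b,0): lhs=(a,0) != rhs=(b,0)
  e.g. a=(a,0), b=(c,1), c=(b,0): lhs=(a,0) != rhs=(b,0)
Total violating triples: 126


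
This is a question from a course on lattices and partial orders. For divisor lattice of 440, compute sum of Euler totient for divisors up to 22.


Divisors of 440 up to 22: [1, 2, 4, 5, 8, 10, 11, 20, 22]
phi values: [1, 1, 2, 4, 4, 4, 10, 8, 10]
Sum = 44


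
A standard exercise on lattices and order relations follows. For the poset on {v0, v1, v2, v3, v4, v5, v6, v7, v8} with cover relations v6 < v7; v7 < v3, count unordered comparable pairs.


A comparable pair {a,b} has a < b or b < a in the order.
Count unordered pairs where one element is strictly below the other.
Examples: {v3,v6}, {v3,v7}, {v6,v7}
Total comparable pairs: 3


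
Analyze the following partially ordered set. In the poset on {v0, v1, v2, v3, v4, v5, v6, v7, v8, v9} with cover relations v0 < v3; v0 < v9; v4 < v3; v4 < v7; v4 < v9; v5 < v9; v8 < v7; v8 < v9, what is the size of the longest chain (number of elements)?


A chain is a totally ordered subset; we count the number of elements in a maximum chain.
Compute, for each element x, the size of the longest chain ending at x:
  v0: 1
  v1: 1
  v2: 1
  v4: 1
  v5: 1
  v6: 1
  ...
A maximum chain: v0 < v3
Number of elements in the longest chain: 2


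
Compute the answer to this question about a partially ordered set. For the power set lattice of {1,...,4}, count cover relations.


A cover relation a -< b holds when a < b with no c strictly between.
Cover relations:
  {} -< {1}
  {} -< {2}
  {} -< {3}
  {} -< {4}
  {1} -< {1,2}
  {1} -< {1,3}
  {1} -< {1,4}
  {2} -< {1,2}
  ...24 more
Total: 32


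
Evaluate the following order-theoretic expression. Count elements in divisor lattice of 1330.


Divisors of 1330: [1, 2, 5, 7, 10, 14, 19, 35, 38, 70, 95, 133, 190, 266, 665, 1330]
Count: 16


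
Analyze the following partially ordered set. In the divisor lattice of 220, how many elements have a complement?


An element a is complemented if some b has a meet b = bottom, a join b = top.
a is complemented iff gcd(a, n/a)=1, i.e. a is a unitary divisor of 220.
Complemented elements: 1, 4, 5, 11, 20, 44, ... (2 more)
Count: 8


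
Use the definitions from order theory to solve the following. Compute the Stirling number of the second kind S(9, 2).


S(n,k) = k*S(n-1,k) + S(n-1,k-1).
S(8,2) = 127, S(8,1) = 1
S(9,2) = 2*127 + 1 = 254 + 1
S(9,2) = 255


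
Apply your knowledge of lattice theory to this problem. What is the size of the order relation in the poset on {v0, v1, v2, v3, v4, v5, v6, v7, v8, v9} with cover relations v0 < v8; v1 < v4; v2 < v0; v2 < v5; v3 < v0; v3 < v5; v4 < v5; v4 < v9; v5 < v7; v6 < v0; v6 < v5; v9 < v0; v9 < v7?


The order relation is {(a,b) : a <= b}, reflexive so it includes (a,a).
Examples: (v0,v0), (v0,v8), (v1,v0), (v1,v1), (v1,v4), ...
Total ordered pairs: 38


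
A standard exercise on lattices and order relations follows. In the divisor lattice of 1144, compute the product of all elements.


Divisors of 1144: [1, 2, 4, 8, 11, 13, 22, 26, 44, 52, 88, 104, 143, 286, 572, 1144]
Product = n^(d(n)/2) = 1144^(16/2)
Product = 2933649302161070453948416


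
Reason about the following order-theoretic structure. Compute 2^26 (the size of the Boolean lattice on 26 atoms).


Power set = 2^n.
2^26 = 67108864
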